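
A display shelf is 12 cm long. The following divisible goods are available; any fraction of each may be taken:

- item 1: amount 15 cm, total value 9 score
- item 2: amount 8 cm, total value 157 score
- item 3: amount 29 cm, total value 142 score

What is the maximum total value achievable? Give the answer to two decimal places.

Take in order of value per unit:
- item 2 (157/8 per unit): all 8 → value 157, running total 157.00
- item 3 (142/29 per unit): 4 of 29 → value 4×142/29 = 19.5862, running total 176.59
Total 176.59.

176.59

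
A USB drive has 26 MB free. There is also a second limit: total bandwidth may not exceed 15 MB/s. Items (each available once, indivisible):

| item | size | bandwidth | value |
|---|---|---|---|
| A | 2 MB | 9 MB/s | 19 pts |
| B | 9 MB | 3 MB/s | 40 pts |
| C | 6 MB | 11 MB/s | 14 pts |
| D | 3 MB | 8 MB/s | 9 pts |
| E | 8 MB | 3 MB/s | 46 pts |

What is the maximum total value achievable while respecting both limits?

105 pts

Feasible sets respecting both limits:
- A+B+E: size 19, bandwidth 15, value 105
- B+D+E: size 20, bandwidth 14, value 95
- B+E: size 17, bandwidth 6, value 86
- A+E: size 10, bandwidth 12, value 65
Best: 105 pts.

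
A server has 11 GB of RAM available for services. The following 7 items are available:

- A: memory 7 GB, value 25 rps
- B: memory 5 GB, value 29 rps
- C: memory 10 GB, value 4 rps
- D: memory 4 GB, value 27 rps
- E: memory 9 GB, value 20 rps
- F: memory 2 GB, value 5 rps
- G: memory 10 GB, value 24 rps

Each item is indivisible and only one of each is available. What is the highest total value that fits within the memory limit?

61 rps

This is a 0/1 knapsack; check combinations near the capacity.
- B+D+F: memory 5+4+2=11, value 29+27+5=61
- B+D: memory 5+4=9, value 29+27=56
- A+D: memory 7+4=11, value 25+27=52
- B+F: memory 5+2=7, value 29+5=34
Best: 61 rps.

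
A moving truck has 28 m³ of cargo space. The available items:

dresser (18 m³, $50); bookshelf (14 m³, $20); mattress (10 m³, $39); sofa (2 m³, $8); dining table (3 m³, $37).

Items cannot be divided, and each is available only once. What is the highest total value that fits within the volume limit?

$96

This is a 0/1 knapsack; check combinations near the capacity.
- bookshelf+mattress+dining table: volume 14+10+3=27, value 20+39+37=96
- dresser+sofa+dining table: volume 18+2+3=23, value 50+8+37=95
- dresser+mattress: volume 18+10=28, value 50+39=89
- dresser+dining table: volume 18+3=21, value 50+37=87
Best: $96.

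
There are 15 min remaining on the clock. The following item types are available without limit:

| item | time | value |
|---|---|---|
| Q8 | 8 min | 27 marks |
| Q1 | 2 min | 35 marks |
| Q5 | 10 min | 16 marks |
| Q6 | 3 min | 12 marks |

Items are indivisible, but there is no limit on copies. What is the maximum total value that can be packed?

Best value-per-unit is Q1 at 35/2, and filling with it alone uses time 7×2=14. No mix of the others beats 7×35 = 245.

245 marks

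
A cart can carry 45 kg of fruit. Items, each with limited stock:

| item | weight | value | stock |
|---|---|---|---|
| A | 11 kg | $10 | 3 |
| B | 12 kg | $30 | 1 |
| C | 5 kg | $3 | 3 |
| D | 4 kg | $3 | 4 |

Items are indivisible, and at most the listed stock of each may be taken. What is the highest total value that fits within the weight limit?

$60

Best selections within weight 45 and stock limits:
- 3×A + 1×B: weight 45, value 60
- 2×A + 1×B + 2×D: weight 42, value 56
- 2×A + 1×B + 1×C + 1×D: weight 43, value 56
- 2×A + 1×B + 2×C: weight 44, value 56
Best: $60.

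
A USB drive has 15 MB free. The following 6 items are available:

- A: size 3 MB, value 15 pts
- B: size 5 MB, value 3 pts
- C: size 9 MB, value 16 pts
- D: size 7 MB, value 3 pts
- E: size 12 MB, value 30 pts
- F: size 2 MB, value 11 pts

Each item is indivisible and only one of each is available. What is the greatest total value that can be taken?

Check high-value combinations within 15 MB:
- A+E: size 3+12=15, value 15+30=45
- A+C+F: size 3+9+2=14, value 15+16+11=42
- E+F: size 12+2=14, value 30+11=41
Best: 45 pts.

45 pts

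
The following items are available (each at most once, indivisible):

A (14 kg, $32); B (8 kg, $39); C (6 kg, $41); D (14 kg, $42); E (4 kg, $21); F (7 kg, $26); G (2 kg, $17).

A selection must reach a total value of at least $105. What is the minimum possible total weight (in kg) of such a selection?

19

Subsets with value ≥ 105, sorted by total weight:
- C+E+F+G: weight 19, value 105
- B+C+E+G: weight 20, value 118
Minimum weight: 19 kg.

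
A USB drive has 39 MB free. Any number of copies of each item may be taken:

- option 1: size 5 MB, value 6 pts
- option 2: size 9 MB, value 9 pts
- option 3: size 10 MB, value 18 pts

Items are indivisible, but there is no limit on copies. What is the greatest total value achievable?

Best value-per-unit is option 3 at 18/10; filling with it alone gives 3×18 = 54.
Optimal mix: 1×option 2 + 3×option 3 → size 39, value 63.

63 pts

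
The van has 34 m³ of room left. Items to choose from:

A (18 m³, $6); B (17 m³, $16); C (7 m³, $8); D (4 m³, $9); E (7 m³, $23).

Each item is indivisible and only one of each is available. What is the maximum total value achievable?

$48

Check high-value combinations within 34 m³:
- B+D+E: volume 17+4+7=28, value 16+9+23=48
- B+C+E: volume 17+7+7=31, value 16+8+23=47
- C+D+E: volume 7+4+7=18, value 8+9+23=40
- B+E: volume 17+7=24, value 16+23=39
Best: $48.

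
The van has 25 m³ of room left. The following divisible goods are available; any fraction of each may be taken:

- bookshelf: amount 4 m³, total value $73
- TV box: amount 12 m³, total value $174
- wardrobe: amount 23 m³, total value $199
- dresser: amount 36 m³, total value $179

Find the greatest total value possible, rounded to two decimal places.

Take in order of value per unit:
- bookshelf (73/4 per unit): all 4 → value 73, running total 73.00
- TV box (174/12 per unit): all 12 → value 174, running total 247.00
- wardrobe (199/23 per unit): 9 of 23 → value 9×199/23 = 77.8696, running total 324.87
Total 324.87.

324.87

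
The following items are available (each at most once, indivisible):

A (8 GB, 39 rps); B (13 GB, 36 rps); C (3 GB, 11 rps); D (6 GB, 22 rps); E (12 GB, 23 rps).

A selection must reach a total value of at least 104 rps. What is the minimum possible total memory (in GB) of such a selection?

30

Subsets with value ≥ 104, sorted by total memory:
- A+B+C+D: memory 30, value 108
- A+B+C+E: memory 36, value 109
Minimum memory: 30 GB.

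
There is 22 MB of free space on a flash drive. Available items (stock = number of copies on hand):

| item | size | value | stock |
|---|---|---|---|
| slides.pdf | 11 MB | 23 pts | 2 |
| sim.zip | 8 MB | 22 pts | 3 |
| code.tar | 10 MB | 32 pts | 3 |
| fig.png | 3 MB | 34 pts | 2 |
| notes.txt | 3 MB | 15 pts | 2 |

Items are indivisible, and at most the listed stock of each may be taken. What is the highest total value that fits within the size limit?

130 pts

Top feasible selections:
- 1×code.tar + 2×fig.png + 2×notes.txt: size 22, value 130
- 1×sim.zip + 2×fig.png + 2×notes.txt: size 20, value 120
Best: 130 pts.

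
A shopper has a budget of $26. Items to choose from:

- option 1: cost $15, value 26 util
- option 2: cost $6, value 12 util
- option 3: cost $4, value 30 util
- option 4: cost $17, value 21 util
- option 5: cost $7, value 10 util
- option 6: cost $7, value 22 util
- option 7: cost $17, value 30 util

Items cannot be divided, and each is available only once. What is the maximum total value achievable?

78 util

Check high-value combinations within $26:
- option 1+option 3+option 6: cost 15+4+7=26, value 26+30+22=78
- option 2+option 3+option 5+option 6: cost 6+4+7+7=24, value 12+30+10+22=74
- option 1+option 2+option 3: cost 15+6+4=25, value 26+12+30=68
Best: 78 util.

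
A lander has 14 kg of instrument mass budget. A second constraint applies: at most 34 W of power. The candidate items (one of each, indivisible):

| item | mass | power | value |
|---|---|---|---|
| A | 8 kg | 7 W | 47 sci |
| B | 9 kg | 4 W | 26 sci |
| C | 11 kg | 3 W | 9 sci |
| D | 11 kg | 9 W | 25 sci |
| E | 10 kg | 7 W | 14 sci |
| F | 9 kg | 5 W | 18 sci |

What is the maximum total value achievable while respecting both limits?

Feasible sets respecting both limits:
- A: mass 8, power 7, value 47
- B: mass 9, power 4, value 26
- D: mass 11, power 9, value 25
Best: 47 sci.

47 sci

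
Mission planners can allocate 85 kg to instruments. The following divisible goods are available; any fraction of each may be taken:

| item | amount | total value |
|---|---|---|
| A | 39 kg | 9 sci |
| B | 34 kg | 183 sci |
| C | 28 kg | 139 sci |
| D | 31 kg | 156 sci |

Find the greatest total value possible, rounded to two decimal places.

438.29

Take in order of value per unit:
- B (183/34 per unit): all 34 → value 183, running total 183.00
- D (156/31 per unit): all 31 → value 156, running total 339.00
- C (139/28 per unit): 20 of 28 → value 20×139/28 = 99.2857, running total 438.29
Total 438.29.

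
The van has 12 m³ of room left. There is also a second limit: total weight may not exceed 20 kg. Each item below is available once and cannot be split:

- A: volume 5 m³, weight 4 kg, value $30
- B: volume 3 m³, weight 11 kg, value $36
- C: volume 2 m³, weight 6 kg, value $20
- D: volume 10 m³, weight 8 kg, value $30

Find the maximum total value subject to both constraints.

$66

Feasible sets respecting both limits:
- A+B: volume 8, weight 15, value 66
- B+C: volume 5, weight 17, value 56
- A+C: volume 7, weight 10, value 50
- C+D: volume 12, weight 14, value 50
Best: $66.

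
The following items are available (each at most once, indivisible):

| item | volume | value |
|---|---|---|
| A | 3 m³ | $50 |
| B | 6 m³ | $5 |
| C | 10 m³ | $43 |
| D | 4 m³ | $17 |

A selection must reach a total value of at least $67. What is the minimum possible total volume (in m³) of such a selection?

7

Subsets with value ≥ 67, sorted by total volume:
- A+D: volume 7, value 67
- A+C: volume 13, value 93
- A+B+D: volume 13, value 72
Minimum volume: 7 m³.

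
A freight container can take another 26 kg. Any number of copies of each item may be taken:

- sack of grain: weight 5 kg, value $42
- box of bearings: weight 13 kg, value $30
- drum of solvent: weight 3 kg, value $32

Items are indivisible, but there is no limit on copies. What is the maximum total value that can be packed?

Best value-per-unit is drum of solvent at 32/3; filling with it alone gives 8×32 = 256.
Optimal mix: 1×sack of grain + 7×drum of solvent → weight 26, value 266.

$266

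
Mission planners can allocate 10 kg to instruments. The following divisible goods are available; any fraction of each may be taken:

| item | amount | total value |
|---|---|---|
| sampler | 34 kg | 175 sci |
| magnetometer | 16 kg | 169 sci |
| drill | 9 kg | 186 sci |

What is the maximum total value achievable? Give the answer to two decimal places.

196.56

Take in order of value per unit:
- drill (186/9 per unit): all 9 → value 186, running total 186.00
- magnetometer (169/16 per unit): 1 of 16 → value 1×169/16 = 10.5625, running total 196.56
Total 196.56.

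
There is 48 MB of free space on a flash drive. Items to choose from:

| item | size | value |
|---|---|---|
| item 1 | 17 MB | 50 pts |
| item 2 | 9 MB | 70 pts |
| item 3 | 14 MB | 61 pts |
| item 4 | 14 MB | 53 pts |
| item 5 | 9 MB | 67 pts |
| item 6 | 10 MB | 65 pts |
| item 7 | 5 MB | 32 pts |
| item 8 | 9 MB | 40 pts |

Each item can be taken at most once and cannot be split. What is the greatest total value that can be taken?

295 pts

Check high-value combinations within 48 MB:
- item 2+item 3+item 5+item 6+item 7: size 9+14+9+10+5=47, value 70+61+67+65+32=295
- item 2+item 4+item 5+item 6+item 7: size 9+14+9+10+5=47, value 70+53+67+65+32=287
- item 2+item 5+item 6+item 7+item 8: size 9+9+10+5+9=42, value 70+67+65+32+40=274
Best: 295 pts.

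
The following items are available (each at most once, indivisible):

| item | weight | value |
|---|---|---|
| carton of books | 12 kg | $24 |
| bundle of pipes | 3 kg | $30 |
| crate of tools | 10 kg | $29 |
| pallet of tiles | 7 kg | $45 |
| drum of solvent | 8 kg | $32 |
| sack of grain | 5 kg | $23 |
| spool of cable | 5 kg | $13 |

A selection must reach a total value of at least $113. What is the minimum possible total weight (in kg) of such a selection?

23

Subsets with value ≥ 113, sorted by total weight:
- bundle of pipes+pallet of tiles+drum of solvent+sack of grain: weight 23, value 130
- bundle of pipes+pallet of tiles+drum of solvent+spool of cable: weight 23, value 120
- bundle of pipes+crate of tools+pallet of tiles+sack of grain: weight 25, value 127
Minimum weight: 23 kg.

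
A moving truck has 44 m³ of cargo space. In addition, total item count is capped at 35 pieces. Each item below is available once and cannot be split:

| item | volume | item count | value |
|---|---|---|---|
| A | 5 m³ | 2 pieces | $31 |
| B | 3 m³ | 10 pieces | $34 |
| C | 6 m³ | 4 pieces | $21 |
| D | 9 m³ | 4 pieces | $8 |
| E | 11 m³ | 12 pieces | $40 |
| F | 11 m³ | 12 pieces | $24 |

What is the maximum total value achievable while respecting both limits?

$134

Feasible sets respecting both limits:
- A+B+C+D+E: volume 34, item count 32, value 134
- A+B+C+E: volume 25, item count 28, value 126
- A+C+D+E+F: volume 42, item count 34, value 124
Best: $134.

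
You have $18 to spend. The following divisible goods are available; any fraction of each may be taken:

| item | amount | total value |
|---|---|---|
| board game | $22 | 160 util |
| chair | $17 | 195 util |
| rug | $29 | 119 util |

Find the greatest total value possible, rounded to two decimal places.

202.27

Take in order of value per unit:
- chair (195/17 per unit): all 17 → value 195, running total 195.00
- board game (160/22 per unit): 1 of 22 → value 1×160/22 = 7.2727, running total 202.27
Total 202.27.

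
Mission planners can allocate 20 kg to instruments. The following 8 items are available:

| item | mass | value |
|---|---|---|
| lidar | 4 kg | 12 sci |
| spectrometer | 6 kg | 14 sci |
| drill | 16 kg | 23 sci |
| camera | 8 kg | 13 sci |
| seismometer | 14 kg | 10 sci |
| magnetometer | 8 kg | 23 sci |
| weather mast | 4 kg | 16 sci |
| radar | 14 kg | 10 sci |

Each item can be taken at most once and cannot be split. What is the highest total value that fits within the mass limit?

Check high-value combinations within 20 kg:
- spectrometer+magnetometer+weather mast: mass 6+8+4=18, value 14+23+16=53
- camera+magnetometer+weather mast: mass 8+8+4=20, value 13+23+16=52
- lidar+magnetometer+weather mast: mass 4+8+4=16, value 12+23+16=51
- lidar+spectrometer+magnetometer: mass 4+6+8=18, value 12+14+23=49
Best: 53 sci.

53 sci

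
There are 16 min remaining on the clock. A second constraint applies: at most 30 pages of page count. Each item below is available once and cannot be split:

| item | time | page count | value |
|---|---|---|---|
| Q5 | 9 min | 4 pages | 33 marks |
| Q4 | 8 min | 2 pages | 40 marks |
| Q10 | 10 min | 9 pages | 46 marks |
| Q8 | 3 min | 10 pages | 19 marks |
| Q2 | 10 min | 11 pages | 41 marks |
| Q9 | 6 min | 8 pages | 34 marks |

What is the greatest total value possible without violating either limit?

Feasible sets respecting both limits:
- Q10+Q9: time 16, page count 17, value 80
- Q2+Q9: time 16, page count 19, value 75
- Q4+Q9: time 14, page count 10, value 74
- Q5+Q9: time 15, page count 12, value 67
Best: 80 marks.

80 marks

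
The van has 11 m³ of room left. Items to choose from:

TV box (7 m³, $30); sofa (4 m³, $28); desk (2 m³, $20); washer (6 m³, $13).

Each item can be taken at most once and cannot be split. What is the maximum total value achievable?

Check high-value combinations within 11 m³:
- TV box+sofa: volume 7+4=11, value 30+28=58
- TV box+desk: volume 7+2=9, value 30+20=50
- sofa+desk: volume 4+2=6, value 28+20=48
- sofa+washer: volume 4+6=10, value 28+13=41
- desk+washer: volume 2+6=8, value 20+13=33
Best: $58.

$58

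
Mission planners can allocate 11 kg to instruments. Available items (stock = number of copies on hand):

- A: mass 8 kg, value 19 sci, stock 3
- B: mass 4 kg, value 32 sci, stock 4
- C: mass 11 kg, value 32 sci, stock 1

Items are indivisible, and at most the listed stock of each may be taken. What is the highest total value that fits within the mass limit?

64 sci

Top feasible selections:
- 2×B: mass 8, value 64
- 1×B: mass 4, value 32
Best: 64 sci.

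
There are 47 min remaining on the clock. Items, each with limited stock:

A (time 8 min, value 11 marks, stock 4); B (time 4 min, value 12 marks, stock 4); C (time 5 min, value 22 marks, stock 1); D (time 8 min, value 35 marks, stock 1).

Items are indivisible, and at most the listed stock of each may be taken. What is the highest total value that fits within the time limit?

127 marks

Top feasible selections:
- 2×A + 4×B + 1×C + 1×D: time 45, value 127
- 1×A + 4×B + 1×C + 1×D: time 37, value 116
- 2×A + 3×B + 1×C + 1×D: time 41, value 115
Best: 127 marks.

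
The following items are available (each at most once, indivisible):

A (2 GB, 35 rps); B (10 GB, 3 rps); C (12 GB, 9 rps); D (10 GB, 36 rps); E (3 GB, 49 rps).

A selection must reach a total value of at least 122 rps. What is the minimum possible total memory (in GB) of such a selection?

25

Subsets with value ≥ 122, sorted by total memory:
- A+B+D+E: memory 25, value 123
- A+C+D+E: memory 27, value 129
- A+B+C+D+E: memory 37, value 132
Minimum memory: 25 GB.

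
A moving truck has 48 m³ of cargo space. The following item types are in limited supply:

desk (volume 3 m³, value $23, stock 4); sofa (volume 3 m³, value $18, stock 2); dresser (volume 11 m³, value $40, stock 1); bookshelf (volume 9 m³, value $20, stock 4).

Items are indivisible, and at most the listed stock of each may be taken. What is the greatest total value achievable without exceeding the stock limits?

Top feasible selections:
- 4×desk + 2×sofa + 1×dresser + 2×bookshelf: volume 47, value 208
- 4×desk + 1×sofa + 1×dresser + 2×bookshelf: volume 44, value 190
- 4×desk + 2×sofa + 1×dresser + 1×bookshelf: volume 38, value 188
- 4×desk + 2×sofa + 3×bookshelf: volume 45, value 188
Best: $208.

$208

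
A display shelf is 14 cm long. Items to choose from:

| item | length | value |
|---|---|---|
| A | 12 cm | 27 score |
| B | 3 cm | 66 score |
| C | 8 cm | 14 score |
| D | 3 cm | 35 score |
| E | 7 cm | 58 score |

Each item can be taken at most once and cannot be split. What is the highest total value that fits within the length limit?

Check high-value combinations within 14 cm:
- B+D+E: length 3+3+7=13, value 66+35+58=159
- B+E: length 3+7=10, value 66+58=124
- B+C+D: length 3+8+3=14, value 66+14+35=115
- B+D: length 3+3=6, value 66+35=101
- D+E: length 3+7=10, value 35+58=93
Best: 159 score.

159 score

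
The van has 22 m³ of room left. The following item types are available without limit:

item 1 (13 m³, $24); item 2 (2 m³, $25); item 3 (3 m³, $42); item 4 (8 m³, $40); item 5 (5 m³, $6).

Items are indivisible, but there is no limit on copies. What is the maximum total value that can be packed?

Best value-per-unit is item 3 at 42/3; filling with it alone gives 7×42 = 294.
Optimal mix: 2×item 2 + 6×item 3 → volume 22, value 302.

$302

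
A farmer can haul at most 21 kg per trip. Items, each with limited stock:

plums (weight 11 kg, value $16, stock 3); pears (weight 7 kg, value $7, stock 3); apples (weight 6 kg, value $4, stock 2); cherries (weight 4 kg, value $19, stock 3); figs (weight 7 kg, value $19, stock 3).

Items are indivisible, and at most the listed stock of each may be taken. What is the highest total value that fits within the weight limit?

$76

Best selections within weight 21 and stock limits:
- 3×cherries + 1×figs: weight 19, value 76
- 1×pears + 3×cherries: weight 19, value 64
- 1×apples + 3×cherries: weight 18, value 61
Best: $76.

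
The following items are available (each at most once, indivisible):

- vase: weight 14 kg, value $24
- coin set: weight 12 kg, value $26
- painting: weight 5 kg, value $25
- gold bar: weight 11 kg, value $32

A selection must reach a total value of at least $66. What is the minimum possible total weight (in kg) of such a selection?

28

Subsets with value ≥ 66, sorted by total weight:
- coin set+painting+gold bar: weight 28, value 83
- vase+painting+gold bar: weight 30, value 81
Minimum weight: 28 kg.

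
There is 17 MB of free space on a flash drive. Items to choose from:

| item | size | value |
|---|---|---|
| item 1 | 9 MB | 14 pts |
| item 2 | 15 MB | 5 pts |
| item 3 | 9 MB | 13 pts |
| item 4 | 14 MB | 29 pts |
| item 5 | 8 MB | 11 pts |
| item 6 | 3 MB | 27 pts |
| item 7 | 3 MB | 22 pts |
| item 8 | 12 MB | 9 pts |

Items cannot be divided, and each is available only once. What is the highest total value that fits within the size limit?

63 pts

Check high-value combinations within 17 MB:
- item 1+item 6+item 7: size 9+3+3=15, value 14+27+22=63
- item 3+item 6+item 7: size 9+3+3=15, value 13+27+22=62
- item 5+item 6+item 7: size 8+3+3=14, value 11+27+22=60
Best: 63 pts.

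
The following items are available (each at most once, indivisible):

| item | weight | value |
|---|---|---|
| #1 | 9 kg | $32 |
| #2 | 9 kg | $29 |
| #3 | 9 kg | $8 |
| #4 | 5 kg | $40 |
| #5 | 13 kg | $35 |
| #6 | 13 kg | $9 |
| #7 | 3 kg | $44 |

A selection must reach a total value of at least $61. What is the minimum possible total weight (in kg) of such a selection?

8

Subsets with value ≥ 61, sorted by total weight:
- #4+#7: weight 8, value 84
- #1+#7: weight 12, value 76
- #2+#7: weight 12, value 73
Minimum weight: 8 kg.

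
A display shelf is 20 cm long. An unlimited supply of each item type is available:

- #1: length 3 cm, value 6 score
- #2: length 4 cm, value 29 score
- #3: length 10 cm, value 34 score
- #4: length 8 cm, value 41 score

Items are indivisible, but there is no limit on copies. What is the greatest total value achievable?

Best value-per-unit is #2 at 29/4, and filling with it alone uses length 5×4=20. No mix of the others beats 5×29 = 145.

145 score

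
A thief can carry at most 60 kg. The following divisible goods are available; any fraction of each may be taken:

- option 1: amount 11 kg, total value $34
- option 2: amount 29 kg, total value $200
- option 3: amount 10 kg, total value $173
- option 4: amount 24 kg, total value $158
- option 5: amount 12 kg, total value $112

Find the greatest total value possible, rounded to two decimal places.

544.25

Take in order of value per unit:
- option 3 (173/10 per unit): all 10 → value 173, running total 173.00
- option 5 (112/12 per unit): all 12 → value 112, running total 285.00
- option 2 (200/29 per unit): all 29 → value 200, running total 485.00
- option 4 (158/24 per unit): 9 of 24 → value 9×158/24 = 59.2500, running total 544.25
Total 544.25.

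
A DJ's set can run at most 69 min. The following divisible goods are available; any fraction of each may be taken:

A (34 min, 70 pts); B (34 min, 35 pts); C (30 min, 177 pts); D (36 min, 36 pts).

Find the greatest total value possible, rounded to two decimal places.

Take in order of value per unit:
- C (177/30 per unit): all 30 → value 177, running total 177.00
- A (70/34 per unit): all 34 → value 70, running total 247.00
- B (35/34 per unit): 5 of 34 → value 5×35/34 = 5.1471, running total 252.15
Total 252.15.

252.15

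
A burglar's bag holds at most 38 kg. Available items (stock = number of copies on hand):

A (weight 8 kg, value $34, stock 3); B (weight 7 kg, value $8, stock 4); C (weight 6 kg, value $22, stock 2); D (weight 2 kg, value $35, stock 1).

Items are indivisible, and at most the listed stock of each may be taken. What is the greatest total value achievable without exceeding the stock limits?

Best selections within weight 38 and stock limits:
- 3×A + 2×C + 1×D: weight 38, value 181
- 3×A + 1×C + 1×D: weight 32, value 159
- 2×A + 1×B + 2×C + 1×D: weight 37, value 155
Best: $181.

$181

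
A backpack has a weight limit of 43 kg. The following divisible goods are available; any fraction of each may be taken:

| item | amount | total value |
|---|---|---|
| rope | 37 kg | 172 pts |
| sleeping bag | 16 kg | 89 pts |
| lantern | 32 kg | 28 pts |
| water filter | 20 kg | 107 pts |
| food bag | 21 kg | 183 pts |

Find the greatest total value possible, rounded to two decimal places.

Take in order of value per unit:
- food bag (183/21 per unit): all 21 → value 183, running total 183.00
- sleeping bag (89/16 per unit): all 16 → value 89, running total 272.00
- water filter (107/20 per unit): 6 of 20 → value 6×107/20 = 32.1000, running total 304.10
Total 304.10.

304.10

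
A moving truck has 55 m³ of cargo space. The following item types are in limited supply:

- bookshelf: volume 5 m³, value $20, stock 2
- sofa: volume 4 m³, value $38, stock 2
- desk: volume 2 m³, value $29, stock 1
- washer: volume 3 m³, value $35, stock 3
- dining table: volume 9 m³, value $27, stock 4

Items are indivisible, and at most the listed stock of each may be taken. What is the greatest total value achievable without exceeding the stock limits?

Top feasible selections:
- 2×sofa + 1×desk + 3×washer + 4×dining table: volume 55, value 318
- 1×bookshelf + 2×sofa + 1×desk + 3×washer + 3×dining table: volume 51, value 311
- 2×bookshelf + 2×sofa + 1×desk + 3×washer + 2×dining table: volume 47, value 304
Best: $318.

$318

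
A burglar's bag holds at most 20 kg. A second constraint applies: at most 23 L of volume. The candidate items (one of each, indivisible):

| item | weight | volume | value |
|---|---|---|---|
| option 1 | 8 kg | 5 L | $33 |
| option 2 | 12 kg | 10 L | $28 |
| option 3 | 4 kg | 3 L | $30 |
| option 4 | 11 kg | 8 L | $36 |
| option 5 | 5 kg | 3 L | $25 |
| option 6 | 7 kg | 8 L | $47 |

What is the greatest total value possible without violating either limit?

Feasible sets respecting both limits:
- option 1+option 3+option 6: weight 19, volume 16, value 110
- option 1+option 5+option 6: weight 20, volume 16, value 105
- option 3+option 5+option 6: weight 16, volume 14, value 102
- option 3+option 4+option 5: weight 20, volume 14, value 91
Best: $110.

$110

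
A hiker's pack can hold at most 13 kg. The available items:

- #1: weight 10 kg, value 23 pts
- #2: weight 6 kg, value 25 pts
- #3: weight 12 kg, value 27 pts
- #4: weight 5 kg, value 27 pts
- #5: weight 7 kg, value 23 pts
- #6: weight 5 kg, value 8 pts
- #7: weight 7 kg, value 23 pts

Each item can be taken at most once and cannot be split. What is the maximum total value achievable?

52 pts

Check high-value combinations within 13 kg:
- #2+#4: weight 6+5=11, value 25+27=52
- #4+#5: weight 5+7=12, value 27+23=50
- #4+#7: weight 5+7=12, value 27+23=50
- #2+#5: weight 6+7=13, value 25+23=48
- #2+#7: weight 6+7=13, value 25+23=48
Best: 52 pts.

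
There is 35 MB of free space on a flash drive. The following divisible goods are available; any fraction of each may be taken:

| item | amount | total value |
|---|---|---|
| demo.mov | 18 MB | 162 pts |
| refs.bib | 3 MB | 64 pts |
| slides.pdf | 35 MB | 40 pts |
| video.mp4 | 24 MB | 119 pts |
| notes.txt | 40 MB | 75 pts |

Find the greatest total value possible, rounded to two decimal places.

Take in order of value per unit:
- refs.bib (64/3 per unit): all 3 → value 64, running total 64.00
- demo.mov (162/18 per unit): all 18 → value 162, running total 226.00
- video.mp4 (119/24 per unit): 14 of 24 → value 14×119/24 = 69.4167, running total 295.42
Total 295.42.

295.42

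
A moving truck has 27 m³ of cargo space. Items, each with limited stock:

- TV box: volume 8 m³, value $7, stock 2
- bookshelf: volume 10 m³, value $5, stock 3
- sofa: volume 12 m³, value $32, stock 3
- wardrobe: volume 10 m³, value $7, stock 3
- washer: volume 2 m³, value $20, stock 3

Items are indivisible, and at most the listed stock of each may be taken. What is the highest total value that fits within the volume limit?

Top feasible selections:
- 1×TV box + 1×sofa + 3×washer: volume 26, value 99
- 1×sofa + 3×washer: volume 18, value 92
- 2×sofa + 1×washer: volume 26, value 84
- 1×TV box + 1×sofa + 2×washer: volume 24, value 79
Best: $99.

$99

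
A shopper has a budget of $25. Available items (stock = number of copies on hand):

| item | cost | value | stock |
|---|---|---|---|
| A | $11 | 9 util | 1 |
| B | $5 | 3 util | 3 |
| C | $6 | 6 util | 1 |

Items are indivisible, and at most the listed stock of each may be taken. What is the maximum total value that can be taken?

Top feasible selections:
- 1×A + 1×B + 1×C: cost 22, value 18
- 1×A + 1×C: cost 17, value 15
- 3×B + 1×C: cost 21, value 15
- 1×A + 2×B: cost 21, value 15
Best: 18 util.

18 util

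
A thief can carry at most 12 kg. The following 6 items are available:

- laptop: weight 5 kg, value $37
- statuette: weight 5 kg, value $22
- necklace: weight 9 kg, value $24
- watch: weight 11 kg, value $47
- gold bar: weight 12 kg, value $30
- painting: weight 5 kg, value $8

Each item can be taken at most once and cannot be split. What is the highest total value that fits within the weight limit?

$59

Check high-value combinations within 12 kg:
- laptop+statuette: weight 5+5=10, value 37+22=59
- watch: weight 11, value 47
- laptop+painting: weight 5+5=10, value 37+8=45
Best: $59.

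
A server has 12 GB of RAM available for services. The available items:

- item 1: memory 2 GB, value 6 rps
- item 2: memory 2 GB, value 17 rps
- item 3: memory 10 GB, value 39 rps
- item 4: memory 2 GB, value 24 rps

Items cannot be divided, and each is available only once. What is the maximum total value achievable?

63 rps

Check high-value combinations within 12 GB:
- item 3+item 4: memory 10+2=12, value 39+24=63
- item 2+item 3: memory 2+10=12, value 17+39=56
- item 1+item 2+item 4: memory 2+2+2=6, value 6+17+24=47
- item 1+item 3: memory 2+10=12, value 6+39=45
Best: 63 rps.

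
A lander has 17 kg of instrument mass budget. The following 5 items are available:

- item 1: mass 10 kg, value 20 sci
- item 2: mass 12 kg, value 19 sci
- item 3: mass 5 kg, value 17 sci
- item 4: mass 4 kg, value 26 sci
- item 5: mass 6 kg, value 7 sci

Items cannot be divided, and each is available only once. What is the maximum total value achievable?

50 sci

Check high-value combinations within 17 kg:
- item 3+item 4+item 5: mass 5+4+6=15, value 17+26+7=50
- item 1+item 4: mass 10+4=14, value 20+26=46
- item 2+item 4: mass 12+4=16, value 19+26=45
Best: 50 sci.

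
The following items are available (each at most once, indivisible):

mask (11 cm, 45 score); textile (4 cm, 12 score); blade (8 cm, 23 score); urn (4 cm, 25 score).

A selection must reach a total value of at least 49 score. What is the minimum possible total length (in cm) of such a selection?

15

Subsets with value ≥ 49, sorted by total length:
- mask+urn: length 15, value 70
- mask+textile: length 15, value 57
- textile+blade+urn: length 16, value 60
- mask+textile+urn: length 19, value 82
Minimum length: 15 cm.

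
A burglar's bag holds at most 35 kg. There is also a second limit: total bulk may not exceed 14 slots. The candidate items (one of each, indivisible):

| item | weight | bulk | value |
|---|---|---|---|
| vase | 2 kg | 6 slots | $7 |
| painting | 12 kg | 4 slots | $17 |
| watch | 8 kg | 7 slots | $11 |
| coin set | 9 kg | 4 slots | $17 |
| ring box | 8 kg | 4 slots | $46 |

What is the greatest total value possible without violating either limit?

$80

Feasible sets respecting both limits:
- painting+coin set+ring box: weight 29, bulk 12, value 80
- vase+painting+ring box: weight 22, bulk 14, value 70
- vase+coin set+ring box: weight 19, bulk 14, value 70
- painting+ring box: weight 20, bulk 8, value 63
Best: $80.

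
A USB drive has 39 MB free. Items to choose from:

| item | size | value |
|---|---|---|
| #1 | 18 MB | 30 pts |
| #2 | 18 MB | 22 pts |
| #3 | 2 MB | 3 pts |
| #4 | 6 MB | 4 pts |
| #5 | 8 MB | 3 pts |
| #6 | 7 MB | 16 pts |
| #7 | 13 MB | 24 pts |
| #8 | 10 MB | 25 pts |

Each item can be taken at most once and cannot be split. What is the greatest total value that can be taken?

74 pts

Check high-value combinations within 39 MB:
- #1+#3+#6+#8: size 18+2+7+10=37, value 30+3+16+25=74
- #3+#4+#6+#7+#8: size 2+6+7+13+10=38, value 3+4+16+24+25=72
- #1+#6+#8: size 18+7+10=35, value 30+16+25=71
- #1+#6+#7: size 18+7+13=38, value 30+16+24=70
Best: 74 pts.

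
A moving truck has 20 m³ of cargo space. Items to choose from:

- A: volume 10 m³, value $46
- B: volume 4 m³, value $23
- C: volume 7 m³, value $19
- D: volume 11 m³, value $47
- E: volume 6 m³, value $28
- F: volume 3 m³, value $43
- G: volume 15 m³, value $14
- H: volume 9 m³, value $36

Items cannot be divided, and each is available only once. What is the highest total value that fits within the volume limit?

Check high-value combinations within 20 m³:
- D+E+F: volume 11+6+3=20, value 47+28+43=118
- A+E+F: volume 10+6+3=19, value 46+28+43=117
- B+D+F: volume 4+11+3=18, value 23+47+43=113
- B+C+E+F: volume 4+7+6+3=20, value 23+19+28+43=113
Best: $118.

$118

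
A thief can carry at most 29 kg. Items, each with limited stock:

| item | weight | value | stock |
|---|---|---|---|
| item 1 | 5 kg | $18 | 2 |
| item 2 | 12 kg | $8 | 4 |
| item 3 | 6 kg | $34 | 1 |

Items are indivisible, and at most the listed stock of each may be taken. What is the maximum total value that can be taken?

Top feasible selections:
- 2×item 1 + 1×item 2 + 1×item 3: weight 28, value 78
- 2×item 1 + 1×item 3: weight 16, value 70
- 1×item 1 + 1×item 2 + 1×item 3: weight 23, value 60
- 1×item 1 + 1×item 3: weight 11, value 52
Best: $78.

$78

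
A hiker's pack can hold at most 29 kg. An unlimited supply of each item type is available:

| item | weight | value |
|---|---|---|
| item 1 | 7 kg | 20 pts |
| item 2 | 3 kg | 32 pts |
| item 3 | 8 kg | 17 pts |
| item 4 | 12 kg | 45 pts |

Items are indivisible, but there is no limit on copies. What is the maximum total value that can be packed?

288 pts

Best value-per-unit is item 2 at 32/3, and filling with it alone uses weight 9×3=27. No mix of the others beats 9×32 = 288.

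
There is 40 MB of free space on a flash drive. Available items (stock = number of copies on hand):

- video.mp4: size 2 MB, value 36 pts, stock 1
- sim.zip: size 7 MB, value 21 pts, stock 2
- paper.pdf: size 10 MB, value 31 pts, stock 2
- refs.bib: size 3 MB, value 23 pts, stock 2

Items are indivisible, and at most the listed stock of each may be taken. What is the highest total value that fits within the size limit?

165 pts

Best selections within size 40 and stock limits:
- 1×video.mp4 + 1×sim.zip + 2×paper.pdf + 2×refs.bib: size 35, value 165
- 1×video.mp4 + 2×sim.zip + 2×paper.pdf + 1×refs.bib: size 39, value 163
Best: 165 pts.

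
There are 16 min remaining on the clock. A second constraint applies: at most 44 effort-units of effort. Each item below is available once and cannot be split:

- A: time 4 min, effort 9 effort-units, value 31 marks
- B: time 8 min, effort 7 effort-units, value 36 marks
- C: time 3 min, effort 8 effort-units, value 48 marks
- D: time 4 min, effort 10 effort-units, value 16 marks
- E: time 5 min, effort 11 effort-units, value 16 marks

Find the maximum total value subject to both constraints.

115 marks

Feasible sets respecting both limits:
- A+B+C: time 15, effort 24, value 115
- A+C+D+E: time 16, effort 38, value 111
- B+C+D: time 15, effort 25, value 100
Best: 115 marks.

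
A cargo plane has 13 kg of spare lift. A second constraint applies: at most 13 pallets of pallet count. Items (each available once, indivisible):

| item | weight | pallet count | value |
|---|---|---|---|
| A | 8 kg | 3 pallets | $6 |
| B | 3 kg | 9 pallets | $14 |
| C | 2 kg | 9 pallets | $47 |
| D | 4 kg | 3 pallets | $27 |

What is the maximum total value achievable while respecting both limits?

Feasible sets respecting both limits:
- C+D: weight 6, pallet count 12, value 74
- A+C: weight 10, pallet count 12, value 53
- C: weight 2, pallet count 9, value 47
- B+D: weight 7, pallet count 12, value 41
Best: $74.

$74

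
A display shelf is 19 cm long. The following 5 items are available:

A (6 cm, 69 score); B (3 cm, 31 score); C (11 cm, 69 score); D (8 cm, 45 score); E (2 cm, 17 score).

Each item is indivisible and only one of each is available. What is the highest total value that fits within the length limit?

162 score

Check high-value combinations within 19 cm:
- A+B+D+E: length 6+3+8+2=19, value 69+31+45+17=162
- A+C+E: length 6+11+2=19, value 69+69+17=155
- A+B+D: length 6+3+8=17, value 69+31+45=145
- A+C: length 6+11=17, value 69+69=138
Best: 162 score.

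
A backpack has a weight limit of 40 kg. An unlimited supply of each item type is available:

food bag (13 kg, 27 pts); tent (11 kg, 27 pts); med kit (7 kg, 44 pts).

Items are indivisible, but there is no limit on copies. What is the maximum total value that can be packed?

Best value-per-unit is med kit at 44/7, and filling with it alone uses weight 5×7=35. No mix of the others beats 5×44 = 220.

220 pts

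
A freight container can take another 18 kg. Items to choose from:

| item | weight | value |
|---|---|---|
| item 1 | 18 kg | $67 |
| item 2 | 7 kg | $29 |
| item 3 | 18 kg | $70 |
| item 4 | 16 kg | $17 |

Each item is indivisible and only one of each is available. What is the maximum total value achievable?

Check high-value combinations within 18 kg:
- item 3: weight 18, value 70
- item 1: weight 18, value 67
- item 2: weight 7, value 29
- item 4: weight 16, value 17
Best: $70.

$70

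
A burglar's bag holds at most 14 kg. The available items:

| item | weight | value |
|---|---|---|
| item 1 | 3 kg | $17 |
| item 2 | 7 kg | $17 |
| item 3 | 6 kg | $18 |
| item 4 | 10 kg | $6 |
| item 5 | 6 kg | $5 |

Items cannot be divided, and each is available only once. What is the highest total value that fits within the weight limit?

Check high-value combinations within 14 kg:
- item 1+item 3: weight 3+6=9, value 17+18=35
- item 2+item 3: weight 7+6=13, value 17+18=35
- item 1+item 2: weight 3+7=10, value 17+17=34
- item 3+item 5: weight 6+6=12, value 18+5=23
Best: $35.

$35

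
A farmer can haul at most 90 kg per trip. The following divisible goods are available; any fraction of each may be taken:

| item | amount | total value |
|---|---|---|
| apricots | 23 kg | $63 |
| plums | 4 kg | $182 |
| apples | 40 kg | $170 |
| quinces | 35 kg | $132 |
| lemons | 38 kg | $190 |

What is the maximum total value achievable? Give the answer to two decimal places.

Take in order of value per unit:
- plums (182/4 per unit): all 4 → value 182, running total 182.00
- lemons (190/38 per unit): all 38 → value 190, running total 372.00
- apples (170/40 per unit): all 40 → value 170, running total 542.00
- quinces (132/35 per unit): 8 of 35 → value 8×132/35 = 30.1714, running total 572.17
Total 572.17.

572.17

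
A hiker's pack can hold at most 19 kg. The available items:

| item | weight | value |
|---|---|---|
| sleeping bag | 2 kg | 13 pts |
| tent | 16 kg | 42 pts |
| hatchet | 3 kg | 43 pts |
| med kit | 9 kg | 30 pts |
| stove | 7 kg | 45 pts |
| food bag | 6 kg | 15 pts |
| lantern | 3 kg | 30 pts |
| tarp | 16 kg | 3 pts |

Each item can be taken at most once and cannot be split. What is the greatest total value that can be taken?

Check high-value combinations within 19 kg:
- hatchet+stove+food bag+lantern: weight 3+7+6+3=19, value 43+45+15+30=133
- sleeping bag+hatchet+stove+lantern: weight 2+3+7+3=15, value 13+43+45+30=131
- hatchet+stove+lantern: weight 3+7+3=13, value 43+45+30=118
Best: 133 pts.

133 pts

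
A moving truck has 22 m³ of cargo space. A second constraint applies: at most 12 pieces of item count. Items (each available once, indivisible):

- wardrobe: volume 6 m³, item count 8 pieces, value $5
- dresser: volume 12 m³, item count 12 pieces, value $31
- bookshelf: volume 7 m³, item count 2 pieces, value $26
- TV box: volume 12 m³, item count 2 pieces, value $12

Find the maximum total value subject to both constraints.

Feasible sets respecting both limits:
- bookshelf+TV box: volume 19, item count 4, value 38
- dresser: volume 12, item count 12, value 31
- wardrobe+bookshelf: volume 13, item count 10, value 31
Best: $38.

$38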